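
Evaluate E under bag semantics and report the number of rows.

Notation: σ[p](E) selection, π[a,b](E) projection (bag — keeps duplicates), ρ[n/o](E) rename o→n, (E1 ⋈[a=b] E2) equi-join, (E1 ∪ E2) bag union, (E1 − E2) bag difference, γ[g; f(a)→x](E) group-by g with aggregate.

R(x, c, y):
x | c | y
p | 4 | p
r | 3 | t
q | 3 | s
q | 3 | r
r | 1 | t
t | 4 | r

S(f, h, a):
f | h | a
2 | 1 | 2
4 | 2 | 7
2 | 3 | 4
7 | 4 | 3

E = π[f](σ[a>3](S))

Subexpression sizes:
  S → 4
  σ[a>3](S) → 2
  π[f](σ[a>3](S)) → 2

|E| = 2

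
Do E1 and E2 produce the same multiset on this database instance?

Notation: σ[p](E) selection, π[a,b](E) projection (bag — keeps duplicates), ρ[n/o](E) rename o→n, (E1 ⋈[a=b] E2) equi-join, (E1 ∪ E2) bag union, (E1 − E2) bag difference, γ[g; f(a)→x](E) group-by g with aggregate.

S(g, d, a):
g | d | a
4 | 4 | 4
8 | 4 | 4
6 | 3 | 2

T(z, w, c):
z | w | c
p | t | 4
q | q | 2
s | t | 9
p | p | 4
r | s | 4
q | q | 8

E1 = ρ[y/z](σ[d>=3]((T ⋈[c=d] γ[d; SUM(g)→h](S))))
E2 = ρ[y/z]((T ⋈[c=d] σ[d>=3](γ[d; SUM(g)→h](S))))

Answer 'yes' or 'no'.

E1 per-node cardinality:
  T → 6
  S → 3
  γ[d; SUM(g)→h](S) → 2
  (T ⋈[c=d] γ[d; SUM(g)→h](S)) → 3
  σ[d>=3]((T ⋈[c=d] γ[d; SUM(g)→h](S))) → 3
  ρ[y/z](σ[d>=3]((T ⋈[c=d] γ[d; SUM(g)→h](S)))) → 3
E2 per-node cardinality:
  T → 6
  S → 3
  γ[d; SUM(g)→h](S) → 2
  σ[d>=3](γ[d; SUM(g)→h](S)) → 2
  (T ⋈[c=d] σ[d>=3](γ[d; SUM(g)→h](S))) → 3
  ρ[y/z]((T ⋈[c=d] σ[d>=3](γ[d; SUM(g)→h](S)))) → 3

E1 and E2 produce the same multiset:
y | w | c | d | h
p | p | 4 | 4 | 12
p | t | 4 | 4 | 12
r | s | 4 | 4 | 12

yes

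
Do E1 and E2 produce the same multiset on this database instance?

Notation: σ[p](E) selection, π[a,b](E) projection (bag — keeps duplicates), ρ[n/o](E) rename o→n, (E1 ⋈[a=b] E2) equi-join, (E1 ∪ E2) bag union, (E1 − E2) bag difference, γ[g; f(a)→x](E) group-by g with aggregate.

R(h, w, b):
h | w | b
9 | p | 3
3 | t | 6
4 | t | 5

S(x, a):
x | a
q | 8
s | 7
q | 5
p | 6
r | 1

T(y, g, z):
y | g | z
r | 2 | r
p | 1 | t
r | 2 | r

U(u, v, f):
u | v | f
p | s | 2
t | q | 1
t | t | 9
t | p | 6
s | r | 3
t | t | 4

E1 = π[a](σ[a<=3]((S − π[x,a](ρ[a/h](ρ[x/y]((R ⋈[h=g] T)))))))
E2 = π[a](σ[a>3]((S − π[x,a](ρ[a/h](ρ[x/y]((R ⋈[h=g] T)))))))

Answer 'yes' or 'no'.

E1 row counts bottom-up:
  S → 5
  R → 3
  T → 3
  (R ⋈[h=g] T) → 0
  ρ[x/y]((R ⋈[h=g] T)) → 0
  ρ[a/h](ρ[x/y]((R ⋈[h=g] T))) → 0
  π[x,a](ρ[a/h](ρ[x/y]((R ⋈[h=g] T)))) → 0
  (S − π[x,a](ρ[a/h](ρ[x/y]((R ⋈[h=g] T))))) → 5
  σ[a<=3]((S − π[x,a](ρ[a/h](ρ[x/y]((R ⋈[h=g] T)))))) → 1
  π[a](σ[a<=3]((S − π[x,a](ρ[a/h](ρ[x/y]((R ⋈[h=g] T))))))) → 1
E2 row counts bottom-up:
  S → 5
  R → 3
  T → 3
  (R ⋈[h=g] T) → 0
  ρ[x/y]((R ⋈[h=g] T)) → 0
  ρ[a/h](ρ[x/y]((R ⋈[h=g] T))) → 0
  π[x,a](ρ[a/h](ρ[x/y]((R ⋈[h=g] T)))) → 0
  (S − π[x,a](ρ[a/h](ρ[x/y]((R ⋈[h=g] T))))) → 5
  σ[a>3]((S − π[x,a](ρ[a/h](ρ[x/y]((R ⋈[h=g] T)))))) → 4
  π[a](σ[a>3]((S − π[x,a](ρ[a/h](ρ[x/y]((R ⋈[h=g] T))))))) → 4

E1 result:
a
1
E2 result:
a
5
6
7
8
Witness: (6,) appears 0× in E1 but 1× in E2.

no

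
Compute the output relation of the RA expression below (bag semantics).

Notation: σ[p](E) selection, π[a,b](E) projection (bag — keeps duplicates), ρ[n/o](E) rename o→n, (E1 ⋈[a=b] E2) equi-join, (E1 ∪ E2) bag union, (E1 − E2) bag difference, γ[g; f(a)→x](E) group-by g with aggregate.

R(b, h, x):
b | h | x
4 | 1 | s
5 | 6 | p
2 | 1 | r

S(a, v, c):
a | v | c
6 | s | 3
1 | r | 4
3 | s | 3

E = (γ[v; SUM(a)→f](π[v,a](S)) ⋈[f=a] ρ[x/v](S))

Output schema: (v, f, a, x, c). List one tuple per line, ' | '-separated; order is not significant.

Subexpression sizes:
  S → 3
  π[v,a](S) → 3
  γ[v; SUM(a)→f](π[v,a](S)) → 2
  S → 3
  ρ[x/v](S) → 3
  (γ[v; SUM(a)→f](π[v,a](S)) ⋈[f=a] ρ[x/v](S)) → 1

== RESULT ==
v | f | a | x | c
r | 1 | 1 | r | 4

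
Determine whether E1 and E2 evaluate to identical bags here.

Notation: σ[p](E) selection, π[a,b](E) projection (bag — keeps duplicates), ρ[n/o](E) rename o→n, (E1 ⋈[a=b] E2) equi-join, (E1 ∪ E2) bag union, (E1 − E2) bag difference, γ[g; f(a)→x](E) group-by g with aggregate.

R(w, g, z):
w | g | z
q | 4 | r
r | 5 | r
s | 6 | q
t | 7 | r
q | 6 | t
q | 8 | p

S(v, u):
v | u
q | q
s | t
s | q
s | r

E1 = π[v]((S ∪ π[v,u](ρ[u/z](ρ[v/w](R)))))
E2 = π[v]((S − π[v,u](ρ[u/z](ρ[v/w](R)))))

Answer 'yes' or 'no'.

E1 stepwise |·|:
  S → 4
  R → 6
  ρ[v/w](R) → 6
  ρ[u/z](ρ[v/w](R)) → 6
  π[v,u](ρ[u/z](ρ[v/w](R))) → 6
  (S ∪ π[v,u](ρ[u/z](ρ[v/w](R)))) → 10
  π[v]((S ∪ π[v,u](ρ[u/z](ρ[v/w](R))))) → 10
E2 stepwise |·|:
  S → 4
  R → 6
  ρ[v/w](R) → 6
  ρ[u/z](ρ[v/w](R)) → 6
  π[v,u](ρ[u/z](ρ[v/w](R))) → 6
  (S − π[v,u](ρ[u/z](ρ[v/w](R)))) → 3
  π[v]((S − π[v,u](ρ[u/z](ρ[v/w](R))))) → 3

E1 result:
v
q
q
q
q
r
s
s
s
s
t
E2 result:
v
q
s
s
Witness: ('q',) appears 4× in E1 but 1× in E2.

no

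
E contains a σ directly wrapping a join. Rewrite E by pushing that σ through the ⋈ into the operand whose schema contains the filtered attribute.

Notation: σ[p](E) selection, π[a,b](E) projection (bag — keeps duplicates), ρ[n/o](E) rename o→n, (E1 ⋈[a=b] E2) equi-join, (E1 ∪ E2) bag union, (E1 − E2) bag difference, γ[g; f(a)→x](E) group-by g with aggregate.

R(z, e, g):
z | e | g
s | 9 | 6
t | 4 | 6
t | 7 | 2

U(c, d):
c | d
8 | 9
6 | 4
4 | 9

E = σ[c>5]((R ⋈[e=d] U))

σ filters on c, owned by the right side.
E' = (R ⋈[e=d] σ[c>5](U))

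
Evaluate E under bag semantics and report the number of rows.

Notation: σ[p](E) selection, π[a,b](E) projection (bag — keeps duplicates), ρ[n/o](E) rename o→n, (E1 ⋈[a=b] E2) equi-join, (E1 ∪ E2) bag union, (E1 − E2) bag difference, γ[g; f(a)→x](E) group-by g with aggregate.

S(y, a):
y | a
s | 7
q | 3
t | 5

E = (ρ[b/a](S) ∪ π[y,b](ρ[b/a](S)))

Subexpression sizes:
  S → 3
  ρ[b/a](S) → 3
  S → 3
  ρ[b/a](S) → 3
  π[y,b](ρ[b/a](S)) → 3
  (ρ[b/a](S) ∪ π[y,b](ρ[b/a](S))) → 6

|E| = 6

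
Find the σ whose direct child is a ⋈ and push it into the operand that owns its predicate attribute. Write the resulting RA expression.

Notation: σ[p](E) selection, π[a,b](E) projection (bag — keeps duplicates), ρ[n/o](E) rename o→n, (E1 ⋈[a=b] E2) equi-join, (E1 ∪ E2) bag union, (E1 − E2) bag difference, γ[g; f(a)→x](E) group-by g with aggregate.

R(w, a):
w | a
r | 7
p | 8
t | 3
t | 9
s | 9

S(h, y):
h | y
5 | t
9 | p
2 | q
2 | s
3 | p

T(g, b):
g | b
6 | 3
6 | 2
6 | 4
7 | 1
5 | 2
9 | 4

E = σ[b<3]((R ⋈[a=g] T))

σ filters on b, owned by the right side.
E' = (R ⋈[a=g] σ[b<3](T))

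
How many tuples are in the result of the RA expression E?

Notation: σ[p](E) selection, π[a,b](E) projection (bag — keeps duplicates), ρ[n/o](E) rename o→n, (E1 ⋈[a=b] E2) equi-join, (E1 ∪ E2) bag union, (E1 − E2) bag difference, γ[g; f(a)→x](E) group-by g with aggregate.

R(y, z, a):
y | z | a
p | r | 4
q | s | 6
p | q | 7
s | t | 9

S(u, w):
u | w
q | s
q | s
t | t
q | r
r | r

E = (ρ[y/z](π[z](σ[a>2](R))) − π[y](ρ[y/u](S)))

Stepwise |·|:
  R → 4
  σ[a>2](R) → 4
  π[z](σ[a>2](R)) → 4
  ρ[y/z](π[z](σ[a>2](R))) → 4
  S → 5
  ρ[y/u](S) → 5
  π[y](ρ[y/u](S)) → 5
  (ρ[y/z](π[z](σ[a>2](R))) − π[y](ρ[y/u](S))) → 1

|E| = 1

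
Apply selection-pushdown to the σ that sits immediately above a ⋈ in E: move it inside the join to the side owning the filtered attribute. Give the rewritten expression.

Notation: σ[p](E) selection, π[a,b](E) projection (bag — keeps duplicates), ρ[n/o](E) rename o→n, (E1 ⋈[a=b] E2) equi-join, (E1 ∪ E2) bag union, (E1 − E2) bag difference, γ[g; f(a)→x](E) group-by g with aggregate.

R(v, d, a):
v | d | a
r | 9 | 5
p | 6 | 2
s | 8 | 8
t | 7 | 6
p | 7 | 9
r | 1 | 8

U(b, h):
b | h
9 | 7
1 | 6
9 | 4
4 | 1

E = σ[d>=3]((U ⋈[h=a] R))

σ filters on d, owned by the right side.
E' = (U ⋈[h=a] σ[d>=3](R))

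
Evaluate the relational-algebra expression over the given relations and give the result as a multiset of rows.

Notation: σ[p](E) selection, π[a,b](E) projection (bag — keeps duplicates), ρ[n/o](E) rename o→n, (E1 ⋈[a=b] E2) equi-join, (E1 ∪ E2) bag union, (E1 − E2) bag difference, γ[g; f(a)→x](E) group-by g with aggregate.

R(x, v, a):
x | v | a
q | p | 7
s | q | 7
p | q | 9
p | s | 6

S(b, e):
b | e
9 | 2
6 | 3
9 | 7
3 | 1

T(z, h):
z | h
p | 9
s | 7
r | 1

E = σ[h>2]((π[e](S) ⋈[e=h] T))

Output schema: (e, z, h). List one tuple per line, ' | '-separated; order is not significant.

Per-node cardinality:
  S → 4
  π[e](S) → 4
  T → 3
  (π[e](S) ⋈[e=h] T) → 2
  σ[h>2]((π[e](S) ⋈[e=h] T)) → 1

== RESULT ==
e | z | h
7 | s | 7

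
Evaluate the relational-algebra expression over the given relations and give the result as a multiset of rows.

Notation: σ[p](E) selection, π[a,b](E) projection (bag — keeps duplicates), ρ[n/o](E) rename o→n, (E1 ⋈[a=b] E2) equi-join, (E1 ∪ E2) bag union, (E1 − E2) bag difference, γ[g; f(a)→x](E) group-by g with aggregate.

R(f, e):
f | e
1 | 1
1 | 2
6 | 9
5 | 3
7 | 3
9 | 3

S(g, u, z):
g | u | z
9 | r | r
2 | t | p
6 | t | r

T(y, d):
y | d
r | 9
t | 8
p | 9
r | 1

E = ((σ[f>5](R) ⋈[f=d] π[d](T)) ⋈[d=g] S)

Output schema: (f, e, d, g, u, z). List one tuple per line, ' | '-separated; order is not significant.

Row counts bottom-up:
  R → 6
  σ[f>5](R) → 3
  T → 4
  π[d](T) → 4
  (σ[f>5](R) ⋈[f=d] π[d](T)) → 2
  S → 3
  ((σ[f>5](R) ⋈[f=d] π[d](T)) ⋈[d=g] S) → 2

== RESULT ==
f | e | d | g | u | z
9 | 3 | 9 | 9 | r | r
9 | 3 | 9 | 9 | r | r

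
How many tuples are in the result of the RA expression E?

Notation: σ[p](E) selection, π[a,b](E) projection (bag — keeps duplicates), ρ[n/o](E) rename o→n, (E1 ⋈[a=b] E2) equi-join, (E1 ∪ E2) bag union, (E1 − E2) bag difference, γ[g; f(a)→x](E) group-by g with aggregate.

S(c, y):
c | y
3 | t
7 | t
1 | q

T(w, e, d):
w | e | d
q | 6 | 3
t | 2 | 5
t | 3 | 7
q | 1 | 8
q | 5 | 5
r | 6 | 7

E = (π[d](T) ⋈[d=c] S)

Stepwise |·|:
  T → 6
  π[d](T) → 6
  S → 3
  (π[d](T) ⋈[d=c] S) → 3

|E| = 3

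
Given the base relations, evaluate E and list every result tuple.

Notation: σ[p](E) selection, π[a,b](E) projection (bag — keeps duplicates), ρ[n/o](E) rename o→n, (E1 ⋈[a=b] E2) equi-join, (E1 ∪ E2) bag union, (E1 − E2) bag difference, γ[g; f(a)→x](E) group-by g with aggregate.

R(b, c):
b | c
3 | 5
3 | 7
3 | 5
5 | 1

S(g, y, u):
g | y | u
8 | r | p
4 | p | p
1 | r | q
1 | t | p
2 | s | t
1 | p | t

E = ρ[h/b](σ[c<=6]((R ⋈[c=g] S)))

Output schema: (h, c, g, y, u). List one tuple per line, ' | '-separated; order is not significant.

Row counts bottom-up:
  R → 4
  S → 6
  (R ⋈[c=g] S) → 3
  σ[c<=6]((R ⋈[c=g] S)) → 3
  ρ[h/b](σ[c<=6]((R ⋈[c=g] S))) → 3

== RESULT ==
h | c | g | y | u
5 | 1 | 1 | p | t
5 | 1 | 1 | r | q
5 | 1 | 1 | t | p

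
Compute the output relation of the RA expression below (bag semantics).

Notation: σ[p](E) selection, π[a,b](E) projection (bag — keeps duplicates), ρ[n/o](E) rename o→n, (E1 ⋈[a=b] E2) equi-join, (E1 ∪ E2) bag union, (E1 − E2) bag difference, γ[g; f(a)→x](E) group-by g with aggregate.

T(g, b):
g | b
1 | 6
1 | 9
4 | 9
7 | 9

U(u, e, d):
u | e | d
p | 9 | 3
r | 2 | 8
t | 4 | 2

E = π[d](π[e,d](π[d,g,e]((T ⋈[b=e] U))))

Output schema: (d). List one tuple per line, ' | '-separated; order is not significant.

Subexpression sizes:
  T → 4
  U → 3
  (T ⋈[b=e] U) → 3
  π[d,g,e]((T ⋈[b=e] U)) → 3
  π[e,d](π[d,g,e]((T ⋈[b=e] U))) → 3
  π[d](π[e,d](π[d,g,e]((T ⋈[b=e] U)))) → 3

== RESULT ==
d
3
3
3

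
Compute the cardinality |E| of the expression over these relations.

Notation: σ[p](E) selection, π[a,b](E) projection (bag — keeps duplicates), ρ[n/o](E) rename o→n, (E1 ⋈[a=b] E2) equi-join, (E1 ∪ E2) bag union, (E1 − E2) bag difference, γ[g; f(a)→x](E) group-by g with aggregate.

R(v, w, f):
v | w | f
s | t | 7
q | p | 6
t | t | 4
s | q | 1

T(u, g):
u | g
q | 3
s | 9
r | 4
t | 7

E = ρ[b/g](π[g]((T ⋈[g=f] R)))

Row counts bottom-up:
  T → 4
  R → 4
  (T ⋈[g=f] R) → 2
  π[g]((T ⋈[g=f] R)) → 2
  ρ[b/g](π[g]((T ⋈[g=f] R))) → 2

|E| = 2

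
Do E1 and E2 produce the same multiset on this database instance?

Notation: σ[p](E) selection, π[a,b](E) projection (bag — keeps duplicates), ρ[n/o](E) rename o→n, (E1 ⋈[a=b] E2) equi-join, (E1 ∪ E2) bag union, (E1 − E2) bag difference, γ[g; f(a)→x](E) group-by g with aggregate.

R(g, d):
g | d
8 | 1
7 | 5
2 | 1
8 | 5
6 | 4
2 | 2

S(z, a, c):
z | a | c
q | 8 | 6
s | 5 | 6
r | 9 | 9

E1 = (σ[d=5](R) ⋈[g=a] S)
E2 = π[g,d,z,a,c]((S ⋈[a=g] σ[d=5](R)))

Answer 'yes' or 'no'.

E1 row counts bottom-up:
  R → 6
  σ[d=5](R) → 2
  S → 3
  (σ[d=5](R) ⋈[g=a] S) → 1
E2 row counts bottom-up:
  S → 3
  R → 6
  σ[d=5](R) → 2
  (S ⋈[a=g] σ[d=5](R)) → 1
  π[g,d,z,a,c]((S ⋈[a=g] σ[d=5](R))) → 1

E1 and E2 produce the same multiset:
g | d | z | a | c
8 | 5 | q | 8 | 6

yes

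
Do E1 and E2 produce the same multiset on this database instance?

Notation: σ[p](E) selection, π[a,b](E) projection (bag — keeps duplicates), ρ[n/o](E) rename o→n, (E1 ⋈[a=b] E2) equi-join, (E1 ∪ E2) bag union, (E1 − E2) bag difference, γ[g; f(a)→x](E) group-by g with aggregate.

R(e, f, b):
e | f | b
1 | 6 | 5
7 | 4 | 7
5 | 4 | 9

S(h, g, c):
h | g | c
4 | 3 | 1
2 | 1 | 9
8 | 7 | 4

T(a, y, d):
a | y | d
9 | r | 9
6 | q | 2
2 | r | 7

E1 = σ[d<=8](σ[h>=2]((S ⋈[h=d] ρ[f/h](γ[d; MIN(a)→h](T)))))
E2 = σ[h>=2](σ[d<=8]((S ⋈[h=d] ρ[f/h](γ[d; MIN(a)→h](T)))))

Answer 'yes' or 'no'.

E1 stepwise |·|:
  S → 3
  T → 3
  γ[d; MIN(a)→h](T) → 3
  ρ[f/h](γ[d; MIN(a)→h](T)) → 3
  (S ⋈[h=d] ρ[f/h](γ[d; MIN(a)→h](T))) → 1
  σ[h>=2]((S ⋈[h=d] ρ[f/h](γ[d; MIN(a)→h](T)))) → 1
  σ[d<=8](σ[h>=2]((S ⋈[h=d] ρ[f/h](γ[d; MIN(a)→h](T))))) → 1
E2 stepwise |·|:
  S → 3
  T → 3
  γ[d; MIN(a)→h](T) → 3
  ρ[f/h](γ[d; MIN(a)→h](T)) → 3
  (S ⋈[h=d] ρ[f/h](γ[d; MIN(a)→h](T))) → 1
  σ[d<=8]((S ⋈[h=d] ρ[f/h](γ[d; MIN(a)→h](T)))) → 1
  σ[h>=2](σ[d<=8]((S ⋈[h=d] ρ[f/h](γ[d; MIN(a)→h](T))))) → 1

E1 and E2 produce the same multiset:
h | g | c | d | f
2 | 1 | 9 | 2 | 6

yes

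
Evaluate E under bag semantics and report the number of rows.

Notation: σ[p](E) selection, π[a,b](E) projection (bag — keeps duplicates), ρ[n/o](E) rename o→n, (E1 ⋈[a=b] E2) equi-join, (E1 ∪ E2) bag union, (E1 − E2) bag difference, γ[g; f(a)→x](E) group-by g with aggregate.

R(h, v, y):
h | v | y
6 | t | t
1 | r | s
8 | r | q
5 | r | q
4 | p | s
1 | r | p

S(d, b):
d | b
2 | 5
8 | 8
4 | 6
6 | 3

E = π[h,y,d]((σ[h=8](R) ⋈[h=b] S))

Row counts bottom-up:
  R → 6
  σ[h=8](R) → 1
  S → 4
  (σ[h=8](R) ⋈[h=b] S) → 1
  π[h,y,d]((σ[h=8](R) ⋈[h=b] S)) → 1

|E| = 1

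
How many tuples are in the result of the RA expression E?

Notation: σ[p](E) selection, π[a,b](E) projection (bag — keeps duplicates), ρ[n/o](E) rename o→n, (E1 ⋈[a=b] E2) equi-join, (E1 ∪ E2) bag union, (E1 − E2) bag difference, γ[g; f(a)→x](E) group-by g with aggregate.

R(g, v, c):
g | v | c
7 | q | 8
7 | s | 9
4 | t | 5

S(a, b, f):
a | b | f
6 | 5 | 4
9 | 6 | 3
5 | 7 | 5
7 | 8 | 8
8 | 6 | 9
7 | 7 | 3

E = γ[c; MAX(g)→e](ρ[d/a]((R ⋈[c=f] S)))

Stepwise |·|:
  R → 3
  S → 6
  (R ⋈[c=f] S) → 3
  ρ[d/a]((R ⋈[c=f] S)) → 3
  γ[c; MAX(g)→e](ρ[d/a]((R ⋈[c=f] S))) → 3

|E| = 3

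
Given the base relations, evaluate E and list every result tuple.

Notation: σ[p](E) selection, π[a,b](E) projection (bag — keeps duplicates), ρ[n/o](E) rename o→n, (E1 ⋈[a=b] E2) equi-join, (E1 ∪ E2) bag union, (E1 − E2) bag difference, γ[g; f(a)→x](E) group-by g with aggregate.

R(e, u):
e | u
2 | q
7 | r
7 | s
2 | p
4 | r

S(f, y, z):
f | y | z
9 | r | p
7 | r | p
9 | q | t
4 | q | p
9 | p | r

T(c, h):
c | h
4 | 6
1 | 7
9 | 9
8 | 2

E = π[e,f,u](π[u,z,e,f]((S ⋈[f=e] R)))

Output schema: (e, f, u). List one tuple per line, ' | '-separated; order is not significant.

Row counts bottom-up:
  S → 5
  R → 5
  (S ⋈[f=e] R) → 3
  π[u,z,e,f]((S ⋈[f=e] R)) → 3
  π[e,f,u](π[u,z,e,f]((S ⋈[f=e] R))) → 3

== RESULT ==
e | f | u
4 | 4 | r
7 | 7 | r
7 | 7 | s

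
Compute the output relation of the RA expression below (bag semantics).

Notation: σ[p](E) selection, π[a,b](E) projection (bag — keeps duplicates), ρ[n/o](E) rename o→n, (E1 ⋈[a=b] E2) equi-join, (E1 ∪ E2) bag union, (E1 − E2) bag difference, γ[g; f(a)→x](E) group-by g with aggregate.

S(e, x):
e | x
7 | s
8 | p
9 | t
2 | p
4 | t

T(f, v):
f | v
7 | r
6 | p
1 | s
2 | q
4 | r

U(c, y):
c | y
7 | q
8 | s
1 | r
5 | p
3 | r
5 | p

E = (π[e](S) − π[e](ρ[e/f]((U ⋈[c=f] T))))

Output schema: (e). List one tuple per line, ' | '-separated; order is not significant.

Row counts bottom-up:
  S → 5
  π[e](S) → 5
  U → 6
  T → 5
  (U ⋈[c=f] T) → 2
  ρ[e/f]((U ⋈[c=f] T)) → 2
  π[e](ρ[e/f]((U ⋈[c=f] T))) → 2
  (π[e](S) − π[e](ρ[e/f]((U ⋈[c=f] T)))) → 4

== RESULT ==
e
2
4
8
9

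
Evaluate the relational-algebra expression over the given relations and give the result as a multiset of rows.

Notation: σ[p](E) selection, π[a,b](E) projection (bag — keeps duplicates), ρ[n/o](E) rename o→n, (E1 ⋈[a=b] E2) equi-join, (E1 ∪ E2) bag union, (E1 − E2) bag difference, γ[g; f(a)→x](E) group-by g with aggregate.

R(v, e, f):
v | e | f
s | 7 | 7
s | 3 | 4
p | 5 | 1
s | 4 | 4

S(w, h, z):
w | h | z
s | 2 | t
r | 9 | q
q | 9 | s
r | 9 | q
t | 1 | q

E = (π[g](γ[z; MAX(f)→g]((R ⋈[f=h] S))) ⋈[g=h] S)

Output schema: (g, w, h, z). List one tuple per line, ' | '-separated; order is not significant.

Row counts bottom-up:
  R → 4
  S → 5
  (R ⋈[f=h] S) → 1
  γ[z; MAX(f)→g]((R ⋈[f=h] S)) → 1
  π[g](γ[z; MAX(f)→g]((R ⋈[f=h] S))) → 1
  S → 5
  (π[g](γ[z; MAX(f)→g]((R ⋈[f=h] S))) ⋈[g=h] S) → 1

== RESULT ==
g | w | h | z
1 | t | 1 | q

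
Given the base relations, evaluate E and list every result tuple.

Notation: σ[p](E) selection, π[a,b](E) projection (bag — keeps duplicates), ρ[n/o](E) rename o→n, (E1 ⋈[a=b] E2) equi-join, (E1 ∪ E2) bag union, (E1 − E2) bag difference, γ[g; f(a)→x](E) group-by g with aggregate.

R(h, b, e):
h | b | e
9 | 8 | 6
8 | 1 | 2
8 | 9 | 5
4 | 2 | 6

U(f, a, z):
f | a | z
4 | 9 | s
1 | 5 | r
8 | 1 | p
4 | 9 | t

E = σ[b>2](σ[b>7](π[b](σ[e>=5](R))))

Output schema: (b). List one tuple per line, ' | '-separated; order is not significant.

Per-node cardinality:
  R → 4
  σ[e>=5](R) → 3
  π[b](σ[e>=5](R)) → 3
  σ[b>7](π[b](σ[e>=5](R))) → 2
  σ[b>2](σ[b>7](π[b](σ[e>=5](R)))) → 2

== RESULT ==
b
8
9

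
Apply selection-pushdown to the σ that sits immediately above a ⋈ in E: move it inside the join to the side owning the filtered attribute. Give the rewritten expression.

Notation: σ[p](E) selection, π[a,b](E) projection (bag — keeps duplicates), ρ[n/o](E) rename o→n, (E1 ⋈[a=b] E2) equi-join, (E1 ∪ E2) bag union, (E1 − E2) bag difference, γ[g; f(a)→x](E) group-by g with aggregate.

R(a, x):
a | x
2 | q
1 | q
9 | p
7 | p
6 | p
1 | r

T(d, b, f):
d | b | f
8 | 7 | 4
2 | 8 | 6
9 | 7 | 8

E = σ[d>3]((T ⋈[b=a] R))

σ filters on d, owned by the left side.
E' = (σ[d>3](T) ⋈[b=a] R)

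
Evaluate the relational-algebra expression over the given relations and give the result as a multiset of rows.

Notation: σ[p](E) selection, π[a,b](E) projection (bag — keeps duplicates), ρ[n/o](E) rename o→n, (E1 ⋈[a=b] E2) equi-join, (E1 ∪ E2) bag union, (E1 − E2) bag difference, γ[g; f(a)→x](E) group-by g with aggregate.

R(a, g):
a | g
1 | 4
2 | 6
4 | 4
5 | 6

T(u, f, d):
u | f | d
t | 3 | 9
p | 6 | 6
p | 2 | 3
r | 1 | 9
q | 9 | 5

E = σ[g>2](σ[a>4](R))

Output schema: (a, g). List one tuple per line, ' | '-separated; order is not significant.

Per-node cardinality:
  R → 4
  σ[a>4](R) → 1
  σ[g>2](σ[a>4](R)) → 1

== RESULT ==
a | g
5 | 6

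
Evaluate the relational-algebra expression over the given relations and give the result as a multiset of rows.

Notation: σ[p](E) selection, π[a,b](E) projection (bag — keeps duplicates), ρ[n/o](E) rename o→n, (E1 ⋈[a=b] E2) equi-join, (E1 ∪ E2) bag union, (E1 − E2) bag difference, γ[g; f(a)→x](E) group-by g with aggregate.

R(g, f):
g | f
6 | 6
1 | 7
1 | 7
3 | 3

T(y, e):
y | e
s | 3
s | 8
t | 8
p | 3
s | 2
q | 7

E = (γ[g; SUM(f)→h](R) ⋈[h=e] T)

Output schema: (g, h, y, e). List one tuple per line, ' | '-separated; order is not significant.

Per-node cardinality:
  R → 4
  γ[g; SUM(f)→h](R) → 3
  T → 6
  (γ[g; SUM(f)→h](R) ⋈[h=e] T) → 2

== RESULT ==
g | h | y | e
3 | 3 | p | 3
3 | 3 | s | 3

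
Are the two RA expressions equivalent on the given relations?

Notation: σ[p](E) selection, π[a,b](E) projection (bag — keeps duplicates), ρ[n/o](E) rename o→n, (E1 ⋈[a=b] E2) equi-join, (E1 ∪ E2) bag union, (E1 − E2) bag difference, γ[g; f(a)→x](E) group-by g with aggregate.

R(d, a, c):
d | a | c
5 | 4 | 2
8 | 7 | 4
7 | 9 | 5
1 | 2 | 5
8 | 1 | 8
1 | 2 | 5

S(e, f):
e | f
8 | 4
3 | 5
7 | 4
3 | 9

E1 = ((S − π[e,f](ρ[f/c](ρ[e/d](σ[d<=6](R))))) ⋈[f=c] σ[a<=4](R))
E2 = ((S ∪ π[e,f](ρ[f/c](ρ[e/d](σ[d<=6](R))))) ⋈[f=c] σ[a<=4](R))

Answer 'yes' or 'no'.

E1 subexpression sizes:
  S → 4
  R → 6
  σ[d<=6](R) → 3
  ρ[e/d](σ[d<=6](R)) → 3
  ρ[f/c](ρ[e/d](σ[d<=6](R))) → 3
  π[e,f](ρ[f/c](ρ[e/d](σ[d<=6](R)))) → 3
  (S − π[e,f](ρ[f/c](ρ[e/d](σ[d<=6](R))))) → 4
  R → 6
  σ[a<=4](R) → 4
  ((S − π[e,f](ρ[f/c](ρ[e/d](σ[d<=6](R))))) ⋈[f=c] σ[a<=4](R)) → 2
E2 subexpression sizes:
  S → 4
  R → 6
  σ[d<=6](R) → 3
  ρ[e/d](σ[d<=6](R)) → 3
  ρ[f/c](ρ[e/d](σ[d<=6](R))) → 3
  π[e,f](ρ[f/c](ρ[e/d](σ[d<=6](R)))) → 3
  (S ∪ π[e,f](ρ[f/c](ρ[e/d](σ[d<=6](R))))) → 7
  R → 6
  σ[a<=4](R) → 4
  ((S ∪ π[e,f](ρ[f/c](ρ[e/d](σ[d<=6](R))))) ⋈[f=c] σ[a<=4](R)) → 7

E1 result:
e | f | d | a | c
3 | 5 | 1 | 2 | 5
3 | 5 | 1 | 2 | 5
E2 result:
e | f | d | a | c
1 | 5 | 1 | 2 | 5
1 | 5 | 1 | 2 | 5
1 | 5 | 1 | 2 | 5
1 | 5 | 1 | 2 | 5
3 | 5 | 1 | 2 | 5
3 | 5 | 1 | 2 | 5
5 | 2 | 5 | 4 | 2
Witness: (5, 2, 5, 4, 2) appears 0× in E1 but 1× in E2.

no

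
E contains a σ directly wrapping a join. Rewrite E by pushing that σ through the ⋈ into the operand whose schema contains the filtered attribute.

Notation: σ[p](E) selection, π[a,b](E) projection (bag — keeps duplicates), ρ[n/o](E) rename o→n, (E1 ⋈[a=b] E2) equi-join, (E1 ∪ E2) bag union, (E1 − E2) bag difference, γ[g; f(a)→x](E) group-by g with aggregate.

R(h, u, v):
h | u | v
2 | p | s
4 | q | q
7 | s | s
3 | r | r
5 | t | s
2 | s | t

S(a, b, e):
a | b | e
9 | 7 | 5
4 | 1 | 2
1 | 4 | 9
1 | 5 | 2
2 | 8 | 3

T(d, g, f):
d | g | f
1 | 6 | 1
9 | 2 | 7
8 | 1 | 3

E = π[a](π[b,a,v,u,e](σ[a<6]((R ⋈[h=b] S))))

σ filters on a, owned by the right side.
E' = π[a](π[b,a,v,u,e]((R ⋈[h=b] σ[a<6](S))))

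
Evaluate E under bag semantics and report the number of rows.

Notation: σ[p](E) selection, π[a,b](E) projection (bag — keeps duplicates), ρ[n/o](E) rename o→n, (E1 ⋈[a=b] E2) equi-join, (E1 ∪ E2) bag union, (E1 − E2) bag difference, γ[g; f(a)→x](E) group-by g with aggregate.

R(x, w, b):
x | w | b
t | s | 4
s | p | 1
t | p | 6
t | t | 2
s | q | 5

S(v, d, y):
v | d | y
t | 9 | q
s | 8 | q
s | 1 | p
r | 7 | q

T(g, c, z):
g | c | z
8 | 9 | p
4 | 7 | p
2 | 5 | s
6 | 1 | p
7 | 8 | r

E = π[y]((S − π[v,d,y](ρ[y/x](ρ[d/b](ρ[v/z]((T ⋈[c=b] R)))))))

Per-node cardinality:
  S → 4
  T → 5
  R → 5
  (T ⋈[c=b] R) → 2
  ρ[v/z]((T ⋈[c=b] R)) → 2
  ρ[d/b](ρ[v/z]((T ⋈[c=b] R))) → 2
  ρ[y/x](ρ[d/b](ρ[v/z]((T ⋈[c=b] R)))) → 2
  π[v,d,y](ρ[y/x](ρ[d/b](ρ[v/z]((T ⋈[c=b] R))))) → 2
  (S − π[v,d,y](ρ[y/x](ρ[d/b](ρ[v/z]((T ⋈[c=b] R)))))) → 4
  π[y]((S − π[v,d,y](ρ[y/x](ρ[d/b](ρ[v/z]((T ⋈[c=b] R))))))) → 4

|E| = 4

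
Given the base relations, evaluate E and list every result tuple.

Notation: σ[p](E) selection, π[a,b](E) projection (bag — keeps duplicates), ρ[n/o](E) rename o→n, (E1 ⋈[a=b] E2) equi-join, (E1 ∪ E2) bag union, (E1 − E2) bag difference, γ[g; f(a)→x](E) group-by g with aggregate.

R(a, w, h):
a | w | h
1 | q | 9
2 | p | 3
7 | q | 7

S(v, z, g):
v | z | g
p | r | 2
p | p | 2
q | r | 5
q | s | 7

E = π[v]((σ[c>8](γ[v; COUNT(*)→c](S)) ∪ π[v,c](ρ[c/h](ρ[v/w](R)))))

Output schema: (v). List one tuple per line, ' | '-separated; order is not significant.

Per-node cardinality:
  S → 4
  γ[v; COUNT(*)→c](S) → 2
  σ[c>8](γ[v; COUNT(*)→c](S)) → 0
  R → 3
  ρ[v/w](R) → 3
  ρ[c/h](ρ[v/w](R)) → 3
  π[v,c](ρ[c/h](ρ[v/w](R))) → 3
  (σ[c>8](γ[v; COUNT(*)→c](S)) ∪ π[v,c](ρ[c/h](ρ[v/w](R)))) → 3
  π[v]((σ[c>8](γ[v; COUNT(*)→c](S)) ∪ π[v,c](ρ[c/h](ρ[v/w](R))))) → 3

== RESULT ==
v
p
q
q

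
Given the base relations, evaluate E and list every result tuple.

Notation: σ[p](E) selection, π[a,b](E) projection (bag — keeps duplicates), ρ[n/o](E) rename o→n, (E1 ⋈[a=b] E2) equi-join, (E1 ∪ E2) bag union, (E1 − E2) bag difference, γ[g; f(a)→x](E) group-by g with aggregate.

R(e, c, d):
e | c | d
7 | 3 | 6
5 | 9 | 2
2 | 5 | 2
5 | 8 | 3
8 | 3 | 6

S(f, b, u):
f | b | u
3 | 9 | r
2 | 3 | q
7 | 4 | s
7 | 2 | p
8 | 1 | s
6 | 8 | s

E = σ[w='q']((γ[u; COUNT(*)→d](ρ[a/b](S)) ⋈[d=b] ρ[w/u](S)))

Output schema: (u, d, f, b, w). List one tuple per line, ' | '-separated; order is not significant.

Stepwise |·|:
  S → 6
  ρ[a/b](S) → 6
  γ[u; COUNT(*)→d](ρ[a/b](S)) → 4
  S → 6
  ρ[w/u](S) → 6
  (γ[u; COUNT(*)→d](ρ[a/b](S)) ⋈[d=b] ρ[w/u](S)) → 4
  σ[w='q']((γ[u; COUNT(*)→d](ρ[a/b](S)) ⋈[d=b] ρ[w/u](S))) → 1

== RESULT ==
u | d | f | b | w
s | 3 | 2 | 3 | q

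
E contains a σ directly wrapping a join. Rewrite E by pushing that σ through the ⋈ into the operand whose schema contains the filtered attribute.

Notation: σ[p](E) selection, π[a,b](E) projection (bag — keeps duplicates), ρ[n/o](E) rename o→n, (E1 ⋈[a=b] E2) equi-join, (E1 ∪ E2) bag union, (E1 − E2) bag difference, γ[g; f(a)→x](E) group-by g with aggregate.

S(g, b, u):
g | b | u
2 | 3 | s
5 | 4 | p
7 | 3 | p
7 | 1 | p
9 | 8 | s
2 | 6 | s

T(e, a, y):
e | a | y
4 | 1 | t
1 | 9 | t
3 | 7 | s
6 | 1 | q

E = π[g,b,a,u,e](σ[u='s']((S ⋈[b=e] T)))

σ filters on u, owned by the left side.
E' = π[g,b,a,u,e]((σ[u='s'](S) ⋈[b=e] T))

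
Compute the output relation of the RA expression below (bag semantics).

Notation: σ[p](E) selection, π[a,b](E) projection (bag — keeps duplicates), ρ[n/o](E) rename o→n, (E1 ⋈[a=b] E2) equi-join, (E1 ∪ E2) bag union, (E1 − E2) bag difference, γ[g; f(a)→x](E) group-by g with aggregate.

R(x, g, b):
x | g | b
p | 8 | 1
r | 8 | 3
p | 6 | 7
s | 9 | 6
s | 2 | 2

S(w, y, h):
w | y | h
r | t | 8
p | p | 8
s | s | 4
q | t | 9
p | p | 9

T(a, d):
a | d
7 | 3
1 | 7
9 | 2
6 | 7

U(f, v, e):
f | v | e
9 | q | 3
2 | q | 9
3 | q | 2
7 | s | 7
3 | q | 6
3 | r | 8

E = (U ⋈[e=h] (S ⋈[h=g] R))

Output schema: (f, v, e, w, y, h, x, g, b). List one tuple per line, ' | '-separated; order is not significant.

Subexpression sizes:
  U → 6
  S → 5
  R → 5
  (S ⋈[h=g] R) → 6
  (U ⋈[e=h] (S ⋈[h=g] R)) → 6

== RESULT ==
f | v | e | w | y | h | x | g | b
2 | q | 9 | p | p | 9 | s | 9 | 6
2 | q | 9 | q | t | 9 | s | 9 | 6
3 | r | 8 | p | p | 8 | p | 8 | 1
3 | r | 8 | p | p | 8 | r | 8 | 3
3 | r | 8 | r | t | 8 | p | 8 | 1
3 | r | 8 | r | t | 8 | r | 8 | 3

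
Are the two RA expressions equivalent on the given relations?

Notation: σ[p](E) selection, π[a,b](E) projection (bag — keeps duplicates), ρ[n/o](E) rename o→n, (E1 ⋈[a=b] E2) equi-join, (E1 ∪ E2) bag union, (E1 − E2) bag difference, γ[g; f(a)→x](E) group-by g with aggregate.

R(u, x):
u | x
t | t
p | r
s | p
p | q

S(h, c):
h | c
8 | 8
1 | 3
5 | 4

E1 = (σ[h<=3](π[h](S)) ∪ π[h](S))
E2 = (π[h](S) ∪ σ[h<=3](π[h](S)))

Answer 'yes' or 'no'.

E1 per-node cardinality:
  S → 3
  π[h](S) → 3
  σ[h<=3](π[h](S)) → 1
  S → 3
  π[h](S) → 3
  (σ[h<=3](π[h](S)) ∪ π[h](S)) → 4
E2 per-node cardinality:
  S → 3
  π[h](S) → 3
  S → 3
  π[h](S) → 3
  σ[h<=3](π[h](S)) → 1
  (π[h](S) ∪ σ[h<=3](π[h](S))) → 4

E1 and E2 produce the same multiset:
h
1
1
5
8

yes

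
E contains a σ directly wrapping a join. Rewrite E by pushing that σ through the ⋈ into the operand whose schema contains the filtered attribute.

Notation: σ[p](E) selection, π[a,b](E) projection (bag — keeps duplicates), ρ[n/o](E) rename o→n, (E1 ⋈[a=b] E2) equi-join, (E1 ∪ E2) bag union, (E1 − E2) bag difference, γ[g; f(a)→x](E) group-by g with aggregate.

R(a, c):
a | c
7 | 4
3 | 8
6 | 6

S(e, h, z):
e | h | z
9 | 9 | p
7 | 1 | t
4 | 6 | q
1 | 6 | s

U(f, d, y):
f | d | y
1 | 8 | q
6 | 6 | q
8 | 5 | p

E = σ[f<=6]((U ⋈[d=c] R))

σ filters on f, owned by the left side.
E' = (σ[f<=6](U) ⋈[d=c] R)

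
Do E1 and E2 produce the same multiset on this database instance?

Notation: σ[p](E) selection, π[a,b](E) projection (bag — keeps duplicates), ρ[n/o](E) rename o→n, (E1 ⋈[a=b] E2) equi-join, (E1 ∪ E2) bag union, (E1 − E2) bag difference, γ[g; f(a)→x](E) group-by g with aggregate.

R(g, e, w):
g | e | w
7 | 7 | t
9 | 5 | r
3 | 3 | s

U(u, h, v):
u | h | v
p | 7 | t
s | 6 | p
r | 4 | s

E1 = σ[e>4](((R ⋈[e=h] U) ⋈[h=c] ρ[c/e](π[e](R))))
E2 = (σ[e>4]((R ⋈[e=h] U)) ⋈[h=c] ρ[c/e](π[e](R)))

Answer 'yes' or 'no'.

E1 row counts bottom-up:
  R → 3
  U → 3
  (R ⋈[e=h] U) → 1
  R → 3
  π[e](R) → 3
  ρ[c/e](π[e](R)) → 3
  ((R ⋈[e=h] U) ⋈[h=c] ρ[c/e](π[e](R))) → 1
  σ[e>4](((R ⋈[e=h] U) ⋈[h=c] ρ[c/e](π[e](R)))) → 1
E2 row counts bottom-up:
  R → 3
  U → 3
  (R ⋈[e=h] U) → 1
  σ[e>4]((R ⋈[e=h] U)) → 1
  R → 3
  π[e](R) → 3
  ρ[c/e](π[e](R)) → 3
  (σ[e>4]((R ⋈[e=h] U)) ⋈[h=c] ρ[c/e](π[e](R))) → 1

E1 and E2 produce the same multiset:
g | e | w | u | h | v | c
7 | 7 | t | p | 7 | t | 7

yes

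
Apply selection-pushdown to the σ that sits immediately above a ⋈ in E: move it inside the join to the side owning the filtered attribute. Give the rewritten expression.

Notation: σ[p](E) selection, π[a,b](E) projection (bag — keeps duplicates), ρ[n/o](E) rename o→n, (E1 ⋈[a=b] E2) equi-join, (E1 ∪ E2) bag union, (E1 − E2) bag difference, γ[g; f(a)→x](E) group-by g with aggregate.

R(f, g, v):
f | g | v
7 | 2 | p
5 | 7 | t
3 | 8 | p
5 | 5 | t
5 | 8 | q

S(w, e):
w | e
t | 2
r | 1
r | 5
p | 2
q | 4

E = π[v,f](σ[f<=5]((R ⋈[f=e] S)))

σ filters on f, owned by the left side.
E' = π[v,f]((σ[f<=5](R) ⋈[f=e] S))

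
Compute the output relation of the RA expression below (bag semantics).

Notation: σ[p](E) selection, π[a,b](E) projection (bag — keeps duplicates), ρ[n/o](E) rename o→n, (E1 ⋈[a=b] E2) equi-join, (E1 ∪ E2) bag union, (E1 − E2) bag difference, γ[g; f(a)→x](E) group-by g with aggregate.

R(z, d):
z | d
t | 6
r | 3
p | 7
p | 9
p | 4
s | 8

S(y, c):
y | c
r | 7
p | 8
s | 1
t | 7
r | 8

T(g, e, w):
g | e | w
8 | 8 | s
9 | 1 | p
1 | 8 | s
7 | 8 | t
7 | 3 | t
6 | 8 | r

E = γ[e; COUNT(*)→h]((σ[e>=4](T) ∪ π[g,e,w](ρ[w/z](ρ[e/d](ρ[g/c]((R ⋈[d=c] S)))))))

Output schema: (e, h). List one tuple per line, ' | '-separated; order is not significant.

Stepwise |·|:
  T → 6
  σ[e>=4](T) → 4
  R → 6
  S → 5
  (R ⋈[d=c] S) → 4
  ρ[g/c]((R ⋈[d=c] S)) → 4
  ρ[e/d](ρ[g/c]((R ⋈[d=c] S))) → 4
  ρ[w/z](ρ[e/d](ρ[g/c]((R ⋈[d=c] S)))) → 4
  π[g,e,w](ρ[w/z](ρ[e/d](ρ[g/c]((R ⋈[d=c] S))))) → 4
  (σ[e>=4](T) ∪ π[g,e,w](ρ[w/z](ρ[e/d](ρ[g/c]((R ⋈[d=c] S)))))) → 8
  γ[e; COUNT(*)→h]((σ[e>=4](T) ∪ π[g,e,w](ρ[w/z](ρ[e/d](ρ[g/c]((R ⋈[d=c] S))))))) → 2

== RESULT ==
e | h
7 | 2
8 | 6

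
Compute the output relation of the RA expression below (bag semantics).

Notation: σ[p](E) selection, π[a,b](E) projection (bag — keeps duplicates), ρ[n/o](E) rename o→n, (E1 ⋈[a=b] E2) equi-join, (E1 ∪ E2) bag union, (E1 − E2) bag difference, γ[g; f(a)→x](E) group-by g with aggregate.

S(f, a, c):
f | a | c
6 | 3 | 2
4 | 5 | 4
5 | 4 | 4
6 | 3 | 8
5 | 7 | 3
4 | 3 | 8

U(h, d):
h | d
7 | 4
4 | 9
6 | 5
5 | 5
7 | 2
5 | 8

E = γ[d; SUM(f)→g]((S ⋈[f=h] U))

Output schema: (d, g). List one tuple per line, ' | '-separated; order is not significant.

Row counts bottom-up:
  S → 6
  U → 6
  (S ⋈[f=h] U) → 8
  γ[d; SUM(f)→g]((S ⋈[f=h] U)) → 3

== RESULT ==
d | g
5 | 22
8 | 10
9 | 8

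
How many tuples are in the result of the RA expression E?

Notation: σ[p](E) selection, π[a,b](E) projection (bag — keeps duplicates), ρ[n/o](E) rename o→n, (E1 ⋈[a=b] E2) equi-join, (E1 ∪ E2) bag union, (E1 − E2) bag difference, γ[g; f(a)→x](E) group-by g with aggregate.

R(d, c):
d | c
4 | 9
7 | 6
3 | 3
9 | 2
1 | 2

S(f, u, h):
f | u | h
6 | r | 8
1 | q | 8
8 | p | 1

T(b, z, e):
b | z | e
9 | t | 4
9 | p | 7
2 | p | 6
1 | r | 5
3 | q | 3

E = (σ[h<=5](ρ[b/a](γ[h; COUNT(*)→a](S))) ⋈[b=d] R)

Stepwise |·|:
  S → 3
  γ[h; COUNT(*)→a](S) → 2
  ρ[b/a](γ[h; COUNT(*)→a](S)) → 2
  σ[h<=5](ρ[b/a](γ[h; COUNT(*)→a](S))) → 1
  R → 5
  (σ[h<=5](ρ[b/a](γ[h; COUNT(*)→a](S))) ⋈[b=d] R) → 1

|E| = 1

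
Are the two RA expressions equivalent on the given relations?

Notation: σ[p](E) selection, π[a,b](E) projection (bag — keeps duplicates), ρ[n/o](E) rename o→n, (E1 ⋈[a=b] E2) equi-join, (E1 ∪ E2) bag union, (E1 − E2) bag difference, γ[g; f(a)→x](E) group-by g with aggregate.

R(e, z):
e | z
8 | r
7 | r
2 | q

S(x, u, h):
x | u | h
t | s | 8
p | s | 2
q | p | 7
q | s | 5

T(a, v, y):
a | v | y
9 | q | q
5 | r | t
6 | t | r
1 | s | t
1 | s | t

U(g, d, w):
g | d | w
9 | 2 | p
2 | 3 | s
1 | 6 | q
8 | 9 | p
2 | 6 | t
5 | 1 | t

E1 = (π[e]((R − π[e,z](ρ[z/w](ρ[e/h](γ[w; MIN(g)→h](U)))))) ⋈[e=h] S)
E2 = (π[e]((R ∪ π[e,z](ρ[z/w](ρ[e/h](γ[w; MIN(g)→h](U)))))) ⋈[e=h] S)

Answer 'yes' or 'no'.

E1 stepwise |·|:
  R → 3
  U → 6
  γ[w; MIN(g)→h](U) → 4
  ρ[e/h](γ[w; MIN(g)→h](U)) → 4
  ρ[z/w](ρ[e/h](γ[w; MIN(g)→h](U))) → 4
  π[e,z](ρ[z/w](ρ[e/h](γ[w; MIN(g)→h](U)))) → 4
  (R − π[e,z](ρ[z/w](ρ[e/h](γ[w; MIN(g)→h](U))))) → 3
  π[e]((R − π[e,z](ρ[z/w](ρ[e/h](γ[w; MIN(g)→h](U)))))) → 3
  S → 4
  (π[e]((R − π[e,z](ρ[z/w](ρ[e/h](γ[w; MIN(g)→h](U)))))) ⋈[e=h] S) → 3
E2 stepwise |·|:
  R → 3
  U → 6
  γ[w; MIN(g)→h](U) → 4
  ρ[e/h](γ[w; MIN(g)→h](U)) → 4
  ρ[z/w](ρ[e/h](γ[w; MIN(g)→h](U))) → 4
  π[e,z](ρ[z/w](ρ[e/h](γ[w; MIN(g)→h](U)))) → 4
  (R ∪ π[e,z](ρ[z/w](ρ[e/h](γ[w; MIN(g)→h](U))))) → 7
  π[e]((R ∪ π[e,z](ρ[z/w](ρ[e/h](γ[w; MIN(g)→h](U)))))) → 7
  S → 4
  (π[e]((R ∪ π[e,z](ρ[z/w](ρ[e/h](γ[w; MIN(g)→h](U)))))) ⋈[e=h] S) → 6

E1 result:
e | x | u | h
2 | p | s | 2
7 | q | p | 7
8 | t | s | 8
E2 result:
e | x | u | h
2 | p | s | 2
2 | p | s | 2
2 | p | s | 2
7 | q | p | 7
8 | t | s | 8
8 | t | s | 8
Witness: (2, 'p', 's', 2) appears 1× in E1 but 3× in E2.

no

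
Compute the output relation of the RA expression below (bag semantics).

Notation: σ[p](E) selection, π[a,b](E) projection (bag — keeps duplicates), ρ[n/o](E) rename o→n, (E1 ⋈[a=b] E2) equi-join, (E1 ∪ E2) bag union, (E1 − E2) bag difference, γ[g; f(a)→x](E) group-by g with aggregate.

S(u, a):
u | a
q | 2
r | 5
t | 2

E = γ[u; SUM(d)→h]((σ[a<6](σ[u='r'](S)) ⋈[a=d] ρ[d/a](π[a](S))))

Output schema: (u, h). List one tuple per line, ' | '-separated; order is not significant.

Per-node cardinality:
  S → 3
  σ[u='r'](S) → 1
  σ[a<6](σ[u='r'](S)) → 1
  S → 3
  π[a](S) → 3
  ρ[d/a](π[a](S)) → 3
  (σ[a<6](σ[u='r'](S)) ⋈[a=d] ρ[d/a](π[a](S))) → 1
  γ[u; SUM(d)→h]((σ[a<6](σ[u='r'](S)) ⋈[a=d] ρ[d/a](π[a](S)))) → 1

== RESULT ==
u | h
r | 5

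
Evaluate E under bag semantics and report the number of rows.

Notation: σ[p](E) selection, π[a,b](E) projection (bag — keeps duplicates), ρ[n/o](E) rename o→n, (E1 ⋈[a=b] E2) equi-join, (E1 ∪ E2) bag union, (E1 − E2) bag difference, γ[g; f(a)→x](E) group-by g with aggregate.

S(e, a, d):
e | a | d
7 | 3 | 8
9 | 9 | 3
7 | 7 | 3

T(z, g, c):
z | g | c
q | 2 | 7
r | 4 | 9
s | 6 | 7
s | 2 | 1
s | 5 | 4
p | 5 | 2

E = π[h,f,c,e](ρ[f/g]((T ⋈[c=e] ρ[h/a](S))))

Stepwise |·|:
  T → 6
  S → 3
  ρ[h/a](S) → 3
  (T ⋈[c=e] ρ[h/a](S)) → 5
  ρ[f/g]((T ⋈[c=e] ρ[h/a](S))) → 5
  π[h,f,c,e](ρ[f/g]((T ⋈[c=e] ρ[h/a](S)))) → 5

|E| = 5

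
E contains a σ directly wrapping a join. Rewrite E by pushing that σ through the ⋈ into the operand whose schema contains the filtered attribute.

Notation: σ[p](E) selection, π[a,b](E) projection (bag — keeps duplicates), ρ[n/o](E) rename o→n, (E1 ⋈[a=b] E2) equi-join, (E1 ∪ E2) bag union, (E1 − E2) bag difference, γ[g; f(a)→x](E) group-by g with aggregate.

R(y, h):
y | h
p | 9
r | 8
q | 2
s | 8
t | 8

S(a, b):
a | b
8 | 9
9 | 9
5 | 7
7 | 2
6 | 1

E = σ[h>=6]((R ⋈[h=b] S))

σ filters on h, owned by the left side.
E' = (σ[h>=6](R) ⋈[h=b] S)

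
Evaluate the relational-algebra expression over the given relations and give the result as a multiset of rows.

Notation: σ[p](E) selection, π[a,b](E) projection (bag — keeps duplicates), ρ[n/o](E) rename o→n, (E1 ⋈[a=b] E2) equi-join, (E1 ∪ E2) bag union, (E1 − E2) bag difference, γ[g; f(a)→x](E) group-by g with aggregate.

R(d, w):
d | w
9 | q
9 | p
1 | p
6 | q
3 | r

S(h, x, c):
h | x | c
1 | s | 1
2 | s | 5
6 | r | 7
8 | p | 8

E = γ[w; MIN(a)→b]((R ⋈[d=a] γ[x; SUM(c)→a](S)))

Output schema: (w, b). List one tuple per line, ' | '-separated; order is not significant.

Row counts bottom-up:
  R → 5
  S → 4
  γ[x; SUM(c)→a](S) → 3
  (R ⋈[d=a] γ[x; SUM(c)→a](S)) → 1
  γ[w; MIN(a)→b]((R ⋈[d=a] γ[x; SUM(c)→a](S))) → 1

== RESULT ==
w | b
q | 6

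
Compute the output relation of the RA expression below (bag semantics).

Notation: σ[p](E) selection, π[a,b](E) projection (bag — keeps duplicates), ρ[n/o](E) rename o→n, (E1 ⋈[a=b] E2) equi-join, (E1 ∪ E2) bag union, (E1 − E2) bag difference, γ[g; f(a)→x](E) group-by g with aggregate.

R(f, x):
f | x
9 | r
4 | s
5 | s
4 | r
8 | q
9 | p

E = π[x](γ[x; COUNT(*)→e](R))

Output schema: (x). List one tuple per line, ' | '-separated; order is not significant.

Per-node cardinality:
  R → 6
  γ[x; COUNT(*)→e](R) → 4
  π[x](γ[x; COUNT(*)→e](R)) → 4

== RESULT ==
x
p
q
r
s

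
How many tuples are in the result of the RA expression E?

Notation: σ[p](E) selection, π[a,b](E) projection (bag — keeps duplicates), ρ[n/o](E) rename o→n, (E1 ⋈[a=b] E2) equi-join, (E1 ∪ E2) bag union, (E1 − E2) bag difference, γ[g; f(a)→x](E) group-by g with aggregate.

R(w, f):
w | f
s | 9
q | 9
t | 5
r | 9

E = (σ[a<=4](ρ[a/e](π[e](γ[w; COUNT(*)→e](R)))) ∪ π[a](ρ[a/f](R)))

Stepwise |·|:
  R → 4
  γ[w; COUNT(*)→e](R) → 4
  π[e](γ[w; COUNT(*)→e](R)) → 4
  ρ[a/e](π[e](γ[w; COUNT(*)→e](R))) → 4
  σ[a<=4](ρ[a/e](π[e](γ[w; COUNT(*)→e](R)))) → 4
  R → 4
  ρ[a/f](R) → 4
  π[a](ρ[a/f](R)) → 4
  (σ[a<=4](ρ[a/e](π[e](γ[w; COUNT(*)→e](R)))) ∪ π[a](ρ[a/f](R))) → 8

|E| = 8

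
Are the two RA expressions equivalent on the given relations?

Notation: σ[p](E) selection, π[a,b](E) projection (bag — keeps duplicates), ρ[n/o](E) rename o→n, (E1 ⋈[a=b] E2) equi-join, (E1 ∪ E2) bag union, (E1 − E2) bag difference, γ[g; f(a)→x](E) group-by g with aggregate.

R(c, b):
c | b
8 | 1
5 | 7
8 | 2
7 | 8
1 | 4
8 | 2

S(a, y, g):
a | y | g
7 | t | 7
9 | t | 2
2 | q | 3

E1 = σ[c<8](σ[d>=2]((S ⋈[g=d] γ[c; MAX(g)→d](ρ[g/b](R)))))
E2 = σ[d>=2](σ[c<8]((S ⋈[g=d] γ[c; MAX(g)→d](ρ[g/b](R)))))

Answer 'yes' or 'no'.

E1 row counts bottom-up:
  S → 3
  R → 6
  ρ[g/b](R) → 6
  γ[c; MAX(g)→d](ρ[g/b](R)) → 4
  (S ⋈[g=d] γ[c; MAX(g)→d](ρ[g/b](R))) → 2
  σ[d>=2]((S ⋈[g=d] γ[c; MAX(g)→d](ρ[g/b](R)))) → 2
  σ[c<8](σ[d>=2]((S ⋈[g=d] γ[c; MAX(g)→d](ρ[g/b](R))))) → 1
E2 row counts bottom-up:
  S → 3
  R → 6
  ρ[g/b](R) → 6
  γ[c; MAX(g)→d](ρ[g/b](R)) → 4
  (S ⋈[g=d] γ[c; MAX(g)→d](ρ[g/b](R))) → 2
  σ[c<8]((S ⋈[g=d] γ[c; MAX(g)→d](ρ[g/b](R)))) → 1
  σ[d>=2](σ[c<8]((S ⋈[g=d] γ[c; MAX(g)→d](ρ[g/b](R))))) → 1

E1 and E2 produce the same multiset:
a | y | g | c | d
7 | t | 7 | 5 | 7

yes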